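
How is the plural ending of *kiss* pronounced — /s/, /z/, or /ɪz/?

/ɪz/

The stem *kiss* ends in a sibilant (/s, z, ʃ, ʒ, tʃ, dʒ/).
The plural suffix surfaces as /ɪz/ after sibilants, /s/ after other voiceless consonants, and /z/ after other voiced sounds.
So the plural -s on *kiss* is pronounced /ɪz/.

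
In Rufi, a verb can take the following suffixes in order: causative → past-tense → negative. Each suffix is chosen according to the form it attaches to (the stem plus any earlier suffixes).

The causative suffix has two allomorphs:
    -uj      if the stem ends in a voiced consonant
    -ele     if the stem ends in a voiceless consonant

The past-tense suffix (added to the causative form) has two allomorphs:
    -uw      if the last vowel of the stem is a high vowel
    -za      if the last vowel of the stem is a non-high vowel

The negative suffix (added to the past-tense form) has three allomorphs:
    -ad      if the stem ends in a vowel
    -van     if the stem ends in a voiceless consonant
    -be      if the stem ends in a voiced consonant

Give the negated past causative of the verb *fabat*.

Since the final consonant of *fabat* is /t/ (voiceless), it takes -ele, giving *fabatele*.
The causative form *fabatele* — last vowel /e/ (a non-high vowel) → -za → *fabateleza*.
The past-tense form *fabateleza* — final sound /a/ (a vowel) → -ad → *fabatelezaad*.

fabatelezaad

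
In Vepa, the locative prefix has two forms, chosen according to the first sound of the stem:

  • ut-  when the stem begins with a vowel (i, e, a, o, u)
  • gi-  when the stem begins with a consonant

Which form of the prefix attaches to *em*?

ut-

*em* — first sound /e/ (a vowel) → ut-.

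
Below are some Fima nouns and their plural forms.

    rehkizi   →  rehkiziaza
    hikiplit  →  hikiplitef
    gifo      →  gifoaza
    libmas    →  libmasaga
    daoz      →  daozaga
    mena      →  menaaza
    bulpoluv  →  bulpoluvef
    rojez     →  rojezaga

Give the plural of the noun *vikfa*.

Looking at the final sound of each stem: -aga when the stem ends in a sibilant (*libmas*, *daoz*, *rojez*); -ef when the stem ends in a non-sibilant consonant (*hikiplit*, *bulpoluv*); -aza when the stem ends in a vowel (*rehkizi*, *gifo*, *mena*).
The final sound of *vikfa* is /a/, which is a vowel, so the suffix is -aza, giving *vikfaaza*.

vikfaaza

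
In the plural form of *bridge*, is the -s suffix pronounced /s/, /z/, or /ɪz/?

/ɪz/

The stem *bridge* ends in a sibilant (/s, z, ʃ, ʒ, tʃ, dʒ/).
The plural suffix surfaces as /ɪz/ after sibilants, /s/ after other voiceless consonants, and /z/ after other voiced sounds.
So the plural -s on *bridge* is pronounced /ɪz/.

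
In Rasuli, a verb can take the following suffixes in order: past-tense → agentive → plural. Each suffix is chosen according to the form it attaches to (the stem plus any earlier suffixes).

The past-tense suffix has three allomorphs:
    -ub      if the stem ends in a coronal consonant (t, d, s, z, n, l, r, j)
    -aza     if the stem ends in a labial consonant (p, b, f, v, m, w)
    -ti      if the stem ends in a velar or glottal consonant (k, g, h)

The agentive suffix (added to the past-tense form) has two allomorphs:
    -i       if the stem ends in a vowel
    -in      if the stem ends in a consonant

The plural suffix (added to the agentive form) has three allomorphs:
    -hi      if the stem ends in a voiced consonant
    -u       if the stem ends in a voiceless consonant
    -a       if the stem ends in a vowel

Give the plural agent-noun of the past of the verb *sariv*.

*sariv*: final consonant = /v/, labial → -aza → *sarivaza*.
The past-tense form *sarivaza*: final sound = /a/, a vowel → -i → *sarivazai*.
Since the final sound of the agentive form *sarivazai* is /i/ (a vowel), it takes -a, giving *sarivazaia*.

sarivazaia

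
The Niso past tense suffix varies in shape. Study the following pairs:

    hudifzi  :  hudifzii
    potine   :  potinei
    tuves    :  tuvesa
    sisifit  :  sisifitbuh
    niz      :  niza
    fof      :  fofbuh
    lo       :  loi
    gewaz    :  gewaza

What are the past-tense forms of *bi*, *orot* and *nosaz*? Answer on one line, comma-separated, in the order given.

Looking at the final sound of each stem: -a when the stem ends in a sibilant (*tuves*, *niz*, *gewaz*); -buh when the stem ends in a non-sibilant consonant (*sisifit*, *fof*); -i when the stem ends in a vowel (*hudifzi*, *potine*, *lo*).
The final sound of *bi* is /i/, which is a vowel, so the suffix is -i, giving *bii*.
*orot* — final sound /t/ (a non-sibilant consonant) → -buh → *orotbuh*.
The final sound of *nosaz* is /z/, which is a sibilant, so the suffix is -a, giving *nosaza*.

bii, orotbuh, nosaza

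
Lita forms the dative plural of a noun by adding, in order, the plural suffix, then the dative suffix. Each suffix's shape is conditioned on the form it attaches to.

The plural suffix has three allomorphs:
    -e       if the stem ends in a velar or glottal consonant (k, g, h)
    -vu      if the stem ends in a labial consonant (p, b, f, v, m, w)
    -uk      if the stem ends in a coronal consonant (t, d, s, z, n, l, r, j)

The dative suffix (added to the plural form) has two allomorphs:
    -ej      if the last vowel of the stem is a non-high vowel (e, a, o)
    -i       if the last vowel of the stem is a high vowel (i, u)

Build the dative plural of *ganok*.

Since the final consonant of *ganok* is /k/ (velar/glottal), it takes -e, giving *ganoke*.
The last vowel of the plural form *ganoke* is /e/, which is a non-high vowel, so the dative suffix is -ej, giving *ganokeej*.

ganokeej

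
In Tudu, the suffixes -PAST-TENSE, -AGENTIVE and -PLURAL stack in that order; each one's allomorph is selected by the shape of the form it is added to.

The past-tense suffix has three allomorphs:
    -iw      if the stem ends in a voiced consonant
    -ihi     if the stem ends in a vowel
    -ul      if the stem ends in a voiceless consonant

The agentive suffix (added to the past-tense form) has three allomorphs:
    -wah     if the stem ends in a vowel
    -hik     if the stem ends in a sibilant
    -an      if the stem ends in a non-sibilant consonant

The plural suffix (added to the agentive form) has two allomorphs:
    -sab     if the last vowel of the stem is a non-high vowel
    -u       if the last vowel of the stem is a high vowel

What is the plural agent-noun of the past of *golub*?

Since the final sound of *golub* is /b/ (a voiced consonant), it takes -iw, giving *golubiw*.
Since the final sound of the past-tense form *golubiw* is /w/ (a non-sibilant consonant), it takes -an, giving *golubiwan*.
The last vowel of the agentive form *golubiwan* is /a/, which is a non-high vowel, so the plural suffix is -sab, giving *golubiwansab*.

golubiwansab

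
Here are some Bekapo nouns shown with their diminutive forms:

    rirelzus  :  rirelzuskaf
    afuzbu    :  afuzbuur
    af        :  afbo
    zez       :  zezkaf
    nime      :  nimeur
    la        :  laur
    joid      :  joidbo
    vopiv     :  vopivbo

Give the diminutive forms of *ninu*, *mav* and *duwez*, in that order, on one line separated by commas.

ninuur, mavbo, duwezkaf

The suffix is conditioned by the final sound: -kaf when the stem ends in a sibilant (*rirelzus*, *zez*); -bo when the stem ends in a non-sibilant consonant (*af*, *joid*, *vopiv*); -ur when the stem ends in a vowel (*afuzbu*, *nime*, *la*).
*ninu*: final sound = /u/, a vowel → -ur → *ninuur*.
Since the final sound of *mav* is /v/ (a non-sibilant consonant), it takes -bo, giving *mavbo*.
Since the final sound of *duwez* is /z/ (a sibilant), it takes -kaf, giving *duwezkaf*.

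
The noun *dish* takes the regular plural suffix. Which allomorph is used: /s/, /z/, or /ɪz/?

/ɪz/

The stem *dish* ends in a sibilant (/s, z, ʃ, ʒ, tʃ, dʒ/).
The plural suffix surfaces as /ɪz/ after sibilants, /s/ after other voiceless consonants, and /z/ after other voiced sounds.
So the plural -s on *dish* is pronounced /ɪz/.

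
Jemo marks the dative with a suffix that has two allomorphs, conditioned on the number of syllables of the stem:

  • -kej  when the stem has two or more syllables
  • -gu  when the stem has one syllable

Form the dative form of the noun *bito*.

bitokej

*bito* (2 syllables) → -kej → *bitokej*.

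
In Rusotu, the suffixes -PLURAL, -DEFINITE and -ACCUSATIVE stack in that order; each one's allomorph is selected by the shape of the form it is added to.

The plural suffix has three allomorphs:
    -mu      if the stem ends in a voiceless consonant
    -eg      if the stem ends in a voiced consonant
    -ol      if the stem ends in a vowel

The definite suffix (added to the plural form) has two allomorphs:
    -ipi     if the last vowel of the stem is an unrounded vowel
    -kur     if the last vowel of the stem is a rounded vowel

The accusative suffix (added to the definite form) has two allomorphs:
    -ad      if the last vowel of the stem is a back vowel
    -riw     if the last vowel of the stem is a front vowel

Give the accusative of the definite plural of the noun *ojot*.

*ojot* — final sound /t/ (a voiceless consonant) → -mu → *ojotmu*.
The last vowel of the plural form *ojotmu* is /u/, which is a rounded vowel, so the definite suffix is -kur, giving *ojotmukur*.
Since the last vowel of the definite form *ojotmukur* is /u/ (a back vowel), it takes -ad, giving *ojotmukurad*.

ojotmukurad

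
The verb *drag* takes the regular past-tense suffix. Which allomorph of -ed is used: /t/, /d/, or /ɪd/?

The stem *drag* ends in a voiced sound other than /d/.
The -ed suffix is realized as /ɪd/ after /t, d/; as /t/ after other voiceless consonants; and as /d/ after other voiced sounds.
So -ed on *drag* is pronounced /d/.

/d/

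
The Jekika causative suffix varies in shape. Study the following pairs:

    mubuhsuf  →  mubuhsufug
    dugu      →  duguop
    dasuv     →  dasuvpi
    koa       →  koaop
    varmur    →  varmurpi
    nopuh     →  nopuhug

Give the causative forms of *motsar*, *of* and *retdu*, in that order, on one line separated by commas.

motsarpi, ofug, retduop

Looking at the final sound of each stem: -ug when the stem ends in a voiceless consonant (*mubuhsuf*, *nopuh*); -pi when the stem ends in a voiced consonant (*dasuv*, *varmur*); -op when the stem ends in a vowel (*dugu*, *koa*).
Since the final sound of *motsar* is /r/ (a voiced consonant), it takes -pi, giving *motsarpi*.
*of* — final sound /f/ (a voiceless consonant) → -ug → *ofug*.
The final sound of *retdu* is /u/, which is a vowel, so the suffix is -op, giving *retduop*.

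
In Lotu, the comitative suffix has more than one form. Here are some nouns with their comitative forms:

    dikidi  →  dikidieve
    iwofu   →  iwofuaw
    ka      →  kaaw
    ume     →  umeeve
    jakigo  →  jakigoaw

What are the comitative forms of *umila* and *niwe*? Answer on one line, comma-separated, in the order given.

The pattern is front/back vowel harmony: -eve when the last vowel of the stem is a front vowel (*dikidi*, *ume*); -aw when the last vowel of the stem is a back vowel (*iwofu*, *ka*, *jakigo*).
*umila* — last vowel /a/ (a back vowel) → -aw → *umilaaw*.
*niwe*: last vowel = /e/, a front vowel → -eve → *niweeve*.

umilaaw, niweeve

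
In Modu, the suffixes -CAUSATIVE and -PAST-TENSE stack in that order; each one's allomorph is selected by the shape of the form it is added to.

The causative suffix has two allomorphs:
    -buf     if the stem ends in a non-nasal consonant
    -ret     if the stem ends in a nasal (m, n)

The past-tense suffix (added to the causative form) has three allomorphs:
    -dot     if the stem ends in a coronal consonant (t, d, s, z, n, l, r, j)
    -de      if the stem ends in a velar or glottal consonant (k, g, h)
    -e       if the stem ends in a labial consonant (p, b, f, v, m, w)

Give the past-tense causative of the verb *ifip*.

Since the final consonant of *ifip* is /p/ (non-nasal), it takes -buf, giving *ifipbuf*.
The causative form *ifipbuf* — final consonant /f/ (labial) → -e → *ifipbufe*.

ifipbufe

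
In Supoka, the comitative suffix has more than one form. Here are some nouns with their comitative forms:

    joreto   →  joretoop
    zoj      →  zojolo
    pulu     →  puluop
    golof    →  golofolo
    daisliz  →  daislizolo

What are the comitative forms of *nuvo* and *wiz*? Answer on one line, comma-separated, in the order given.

nuvoop, wizolo

The pattern is consonant vs. vowel: -olo when the stem ends in a consonant (*zoj*, *golof*, *daisliz*); -op when the stem ends in a vowel (*joreto*, *pulu*).
Since the final sound of *nuvo* is /o/ (a vowel), it takes -op, giving *nuvoop*.
*wiz*: final sound = /z/, a consonant → -olo → *wizolo*.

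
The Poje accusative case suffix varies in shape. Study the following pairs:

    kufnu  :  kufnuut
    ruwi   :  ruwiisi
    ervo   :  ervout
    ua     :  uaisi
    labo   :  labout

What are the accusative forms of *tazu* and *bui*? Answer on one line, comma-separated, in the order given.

Looking at the last vowel of each stem: -ut when the last vowel of the stem is a rounded vowel (*kufnu*, *ervo*, *labo*); -isi when the last vowel of the stem is an unrounded vowel (*ruwi*, *ua*).
The last vowel of *tazu* is /u/, which is a rounded vowel, so the suffix is -ut, giving *tazuut*.
The last vowel of *bui* is /i/, which is an unrounded vowel, so the suffix is -isi, giving *buiisi*.

tazuut, buiisi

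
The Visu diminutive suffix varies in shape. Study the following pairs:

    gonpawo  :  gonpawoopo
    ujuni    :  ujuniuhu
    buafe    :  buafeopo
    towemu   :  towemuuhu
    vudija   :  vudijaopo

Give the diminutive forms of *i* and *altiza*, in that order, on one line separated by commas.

Looking at the last vowel of each stem: -uhu when the last vowel of the stem is a high vowel (*ujuni*, *towemu*); -opo when the last vowel of the stem is a non-high vowel (*gonpawo*, *buafe*, *vudija*).
*i*: last vowel = /i/, a high vowel → -uhu → *iuhu*.
The last vowel of *altiza* is /a/, which is a non-high vowel, so the suffix is -opo, giving *altizaopo*.

iuhu, altizaopo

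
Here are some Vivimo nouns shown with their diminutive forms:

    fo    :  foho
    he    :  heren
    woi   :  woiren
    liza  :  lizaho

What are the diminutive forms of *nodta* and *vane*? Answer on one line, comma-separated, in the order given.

nodtaho, vaneren

Looking at the last vowel of each stem: -ren when the last vowel of the stem is a front vowel (*he*, *woi*); -ho when the last vowel of the stem is a back vowel (*fo*, *liza*).
*nodta* — last vowel /a/ (a back vowel) → -ho → *nodtaho*.
The last vowel of *vane* is /e/, which is a front vowel, so the suffix is -ren, giving *vaneren*.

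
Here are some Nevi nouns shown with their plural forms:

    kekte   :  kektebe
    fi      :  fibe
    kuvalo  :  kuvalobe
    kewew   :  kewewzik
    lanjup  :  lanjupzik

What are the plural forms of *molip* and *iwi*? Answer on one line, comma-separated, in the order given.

The suffix is conditioned by the final sound: -zik when the stem ends in a consonant (*kewew*, *lanjup*); -be when the stem ends in a vowel (*kekte*, *fi*, *kuvalo*).
The final sound of *molip* is /p/, which is a consonant, so the suffix is -zik, giving *molipzik*.
*iwi* — final sound /i/ (a vowel) → -be → *iwibe*.

molipzik, iwibe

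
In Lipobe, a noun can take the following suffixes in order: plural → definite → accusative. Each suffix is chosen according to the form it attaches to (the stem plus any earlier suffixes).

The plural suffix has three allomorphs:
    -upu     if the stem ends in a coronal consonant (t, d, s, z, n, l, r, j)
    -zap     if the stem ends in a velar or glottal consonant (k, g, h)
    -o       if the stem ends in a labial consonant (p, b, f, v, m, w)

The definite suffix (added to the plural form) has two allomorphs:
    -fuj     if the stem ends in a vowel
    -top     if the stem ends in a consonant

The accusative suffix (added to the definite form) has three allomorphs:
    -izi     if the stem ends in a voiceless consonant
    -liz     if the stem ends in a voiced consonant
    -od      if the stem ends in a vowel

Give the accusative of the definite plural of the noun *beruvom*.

beruvomofujliz

Since the final consonant of *beruvom* is /m/ (labial), it takes -o, giving *beruvomo*.
Since the final sound of the plural form *beruvomo* is /o/ (a vowel), it takes -fuj, giving *beruvomofuj*.
The final sound of the definite form *beruvomofuj* is /j/, which is a voiced consonant, so the accusative suffix is -liz, giving *beruvomofujliz*.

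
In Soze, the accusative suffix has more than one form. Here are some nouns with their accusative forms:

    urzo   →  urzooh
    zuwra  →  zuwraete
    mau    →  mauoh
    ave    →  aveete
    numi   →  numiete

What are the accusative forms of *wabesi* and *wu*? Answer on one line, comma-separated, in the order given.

wabesiete, wuoh

The pattern is rounding harmony: -oh when the last vowel of the stem is a rounded vowel (*urzo*, *mau*); -ete when the last vowel of the stem is an unrounded vowel (*zuwra*, *ave*, *numi*).
Since the last vowel of *wabesi* is /i/ (an unrounded vowel), it takes -ete, giving *wabesiete*.
*wu*: last vowel = /u/, a rounded vowel → -oh → *wuoh*.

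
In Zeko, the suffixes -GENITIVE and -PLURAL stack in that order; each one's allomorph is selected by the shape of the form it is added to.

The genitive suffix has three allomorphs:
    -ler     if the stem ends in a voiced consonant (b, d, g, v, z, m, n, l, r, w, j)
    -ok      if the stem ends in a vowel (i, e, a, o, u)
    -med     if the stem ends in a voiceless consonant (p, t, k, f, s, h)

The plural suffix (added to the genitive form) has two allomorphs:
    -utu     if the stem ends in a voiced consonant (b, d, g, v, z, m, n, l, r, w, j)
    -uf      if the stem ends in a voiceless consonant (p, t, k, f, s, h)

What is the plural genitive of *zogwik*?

zogwikmedutu

*zogwik* — final sound /k/ (a voiceless consonant) → -med → *zogwikmed*.
Since the final consonant of the genitive form *zogwikmed* is /d/ (voiced), it takes -utu, giving *zogwikmedutu*.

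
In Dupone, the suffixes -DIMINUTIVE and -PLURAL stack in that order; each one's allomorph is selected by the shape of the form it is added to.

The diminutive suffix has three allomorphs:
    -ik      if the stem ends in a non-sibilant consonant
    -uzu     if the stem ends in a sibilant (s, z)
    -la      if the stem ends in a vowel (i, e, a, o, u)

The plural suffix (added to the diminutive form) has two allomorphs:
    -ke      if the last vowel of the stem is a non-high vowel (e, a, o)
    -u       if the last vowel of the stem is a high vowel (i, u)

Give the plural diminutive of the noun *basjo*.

*basjo*: final sound = /o/, a vowel → -la → *basjola*.
The diminutive form *basjola*: last vowel = /a/, a non-high vowel → -ke → *basjolake*.

basjolake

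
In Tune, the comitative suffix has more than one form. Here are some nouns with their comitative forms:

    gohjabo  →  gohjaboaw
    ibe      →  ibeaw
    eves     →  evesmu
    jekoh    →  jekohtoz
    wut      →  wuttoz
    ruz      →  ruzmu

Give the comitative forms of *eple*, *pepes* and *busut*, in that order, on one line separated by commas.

epleaw, pepesmu, busuttoz

The suffix is conditioned by the final sound: -mu when the stem ends in a sibilant (*eves*, *ruz*); -toz when the stem ends in a non-sibilant consonant (*jekoh*, *wut*); -aw when the stem ends in a vowel (*gohjabo*, *ibe*).
*eple* — final sound /e/ (a vowel) → -aw → *epleaw*.
The final sound of *pepes* is /s/, which is a sibilant, so the suffix is -mu, giving *pepesmu*.
The final sound of *busut* is /t/, which is a non-sibilant consonant, so the suffix is -toz, giving *busuttoz*.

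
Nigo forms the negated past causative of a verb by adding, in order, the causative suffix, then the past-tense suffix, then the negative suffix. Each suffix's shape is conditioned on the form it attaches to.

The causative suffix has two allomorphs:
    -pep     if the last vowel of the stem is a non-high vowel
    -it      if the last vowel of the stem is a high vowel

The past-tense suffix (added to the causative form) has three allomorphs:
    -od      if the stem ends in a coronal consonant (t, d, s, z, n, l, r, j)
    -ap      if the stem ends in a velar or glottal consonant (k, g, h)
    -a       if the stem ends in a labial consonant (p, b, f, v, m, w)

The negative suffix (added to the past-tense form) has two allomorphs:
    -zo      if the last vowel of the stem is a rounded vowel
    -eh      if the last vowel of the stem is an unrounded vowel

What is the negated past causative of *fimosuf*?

Since the last vowel of *fimosuf* is /u/ (a high vowel), it takes -it, giving *fimosufit*.
The causative form *fimosufit*: final consonant = /t/, coronal → -od → *fimosufitod*.
Since the last vowel of the past-tense form *fimosufitod* is /o/ (a rounded vowel), it takes -zo, giving *fimosufitodzo*.

fimosufitodzo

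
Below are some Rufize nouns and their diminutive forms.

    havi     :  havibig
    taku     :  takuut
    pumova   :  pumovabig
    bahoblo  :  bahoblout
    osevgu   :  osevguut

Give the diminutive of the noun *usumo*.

Looking at the last vowel of each stem: -ut when the last vowel of the stem is a rounded vowel (*taku*, *bahoblo*, *osevgu*); -big when the last vowel of the stem is an unrounded vowel (*havi*, *pumova*).
*usumo* — last vowel /o/ (a rounded vowel) → -ut → *usumout*.

usumout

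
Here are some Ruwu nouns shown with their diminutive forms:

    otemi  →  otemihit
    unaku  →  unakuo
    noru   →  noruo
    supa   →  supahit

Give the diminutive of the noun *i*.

The alternation tracks the last vowel of the stem — -o when the last vowel of the stem is a rounded vowel (*unaku*, *noru*); -hit when the last vowel of the stem is an unrounded vowel (*otemi*, *supa*).
*i*: last vowel = /i/, an unrounded vowel → -hit → *ihit*.

ihit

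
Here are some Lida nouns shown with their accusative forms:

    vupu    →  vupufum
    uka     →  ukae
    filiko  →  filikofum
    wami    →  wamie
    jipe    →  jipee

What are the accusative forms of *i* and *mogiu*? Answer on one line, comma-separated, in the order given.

ie, mogiufum

The alternation tracks the last vowel of the stem — -fum when the last vowel of the stem is a rounded vowel (*vupu*, *filiko*); -e when the last vowel of the stem is an unrounded vowel (*uka*, *wami*, *jipe*).
*i*: last vowel = /i/, an unrounded vowel → -e → *ie*.
*mogiu*: last vowel = /u/, a rounded vowel → -fum → *mogiufum*.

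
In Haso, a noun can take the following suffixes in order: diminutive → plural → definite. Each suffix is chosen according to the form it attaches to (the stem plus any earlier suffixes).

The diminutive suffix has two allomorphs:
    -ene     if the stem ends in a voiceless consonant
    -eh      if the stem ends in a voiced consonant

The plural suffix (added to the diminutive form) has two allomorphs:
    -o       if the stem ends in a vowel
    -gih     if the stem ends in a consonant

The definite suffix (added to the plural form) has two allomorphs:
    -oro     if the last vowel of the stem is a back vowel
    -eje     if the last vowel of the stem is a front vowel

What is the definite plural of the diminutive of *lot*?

loteneooro

Since the final consonant of *lot* is /t/ (voiceless), it takes -ene, giving *lotene*.
The final sound of the diminutive form *lotene* is /e/, which is a vowel, so the plural suffix is -o, giving *loteneo*.
The plural form *loteneo* — last vowel /o/ (a back vowel) → -oro → *loteneooro*.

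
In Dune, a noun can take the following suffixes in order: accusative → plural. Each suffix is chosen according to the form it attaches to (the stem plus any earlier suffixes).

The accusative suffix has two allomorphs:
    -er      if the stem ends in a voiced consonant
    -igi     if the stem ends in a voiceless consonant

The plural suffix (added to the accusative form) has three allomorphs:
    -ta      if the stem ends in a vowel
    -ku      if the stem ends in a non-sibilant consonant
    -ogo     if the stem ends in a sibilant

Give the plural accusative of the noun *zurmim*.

zurmimerku

Since the final consonant of *zurmim* is /m/ (voiced), it takes -er, giving *zurmimer*.
The accusative form *zurmimer* — final sound /r/ (a non-sibilant consonant) → -ku → *zurmimerku*.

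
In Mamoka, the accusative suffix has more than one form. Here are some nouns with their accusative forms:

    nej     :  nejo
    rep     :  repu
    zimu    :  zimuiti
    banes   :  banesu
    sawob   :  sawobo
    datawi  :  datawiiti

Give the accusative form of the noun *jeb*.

jebo

Looking at the final sound of each stem: -u when the stem ends in a voiceless consonant (*rep*, *banes*); -o when the stem ends in a voiced consonant (*nej*, *sawob*); -iti when the stem ends in a vowel (*zimu*, *datawi*).
*jeb* — final sound /b/ (a voiced consonant) → -o → *jebo*.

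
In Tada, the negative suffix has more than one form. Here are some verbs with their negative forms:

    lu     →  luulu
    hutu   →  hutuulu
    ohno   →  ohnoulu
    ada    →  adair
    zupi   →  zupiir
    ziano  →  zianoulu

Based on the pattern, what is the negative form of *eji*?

Looking at the last vowel of each stem: -ulu when the last vowel of the stem is a rounded vowel (*lu*, *hutu*, *ohno*, *ziano*); -ir when the last vowel of the stem is an unrounded vowel (*ada*, *zupi*).
*eji*: last vowel = /i/, an unrounded vowel → -ir → *ejiir*.

ejiir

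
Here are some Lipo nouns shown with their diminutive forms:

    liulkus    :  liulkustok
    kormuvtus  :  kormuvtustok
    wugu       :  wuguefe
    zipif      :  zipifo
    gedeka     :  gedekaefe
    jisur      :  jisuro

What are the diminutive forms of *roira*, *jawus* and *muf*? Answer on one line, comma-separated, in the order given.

Looking at the final sound of each stem: -tok when the stem ends in a sibilant (*liulkus*, *kormuvtus*); -o when the stem ends in a non-sibilant consonant (*zipif*, *jisur*); -efe when the stem ends in a vowel (*wugu*, *gedeka*).
The final sound of *roira* is /a/, which is a vowel, so the suffix is -efe, giving *roiraefe*.
*jawus* — final sound /s/ (a sibilant) → -tok → *jawustok*.
*muf*: final sound = /f/, a non-sibilant consonant → -o → *mufo*.

roiraefe, jawustok, mufo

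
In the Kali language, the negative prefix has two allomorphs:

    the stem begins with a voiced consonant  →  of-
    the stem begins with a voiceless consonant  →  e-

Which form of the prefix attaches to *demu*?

The first consonant of *demu* is /d/, which is voiced, so the prefix is of-.

of-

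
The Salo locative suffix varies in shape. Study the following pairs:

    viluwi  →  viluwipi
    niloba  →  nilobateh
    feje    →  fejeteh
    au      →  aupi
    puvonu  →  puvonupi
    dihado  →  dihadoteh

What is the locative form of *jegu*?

The pattern is height harmony: -pi when the last vowel of the stem is a high vowel (*viluwi*, *au*, *puvonu*); -teh when the last vowel of the stem is a non-high vowel (*niloba*, *feje*, *dihado*).
Since the last vowel of *jegu* is /u/ (a high vowel), it takes -pi, giving *jegupi*.

jegupi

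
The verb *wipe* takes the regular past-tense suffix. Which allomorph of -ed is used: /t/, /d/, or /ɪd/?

The stem *wipe* ends in a voiceless consonant other than /t/.
The -ed suffix is realized as /ɪd/ after /t, d/; as /t/ after other voiceless consonants; and as /d/ after other voiced sounds.
So -ed on *wipe* is pronounced /t/.

/t/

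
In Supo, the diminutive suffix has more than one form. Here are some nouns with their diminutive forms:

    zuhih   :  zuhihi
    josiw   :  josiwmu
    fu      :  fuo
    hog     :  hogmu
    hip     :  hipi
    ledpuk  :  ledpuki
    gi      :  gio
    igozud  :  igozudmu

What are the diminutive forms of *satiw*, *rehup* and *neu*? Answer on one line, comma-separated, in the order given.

satiwmu, rehupi, neuo

The pattern is voicing of the final sound: -i when the stem ends in a voiceless consonant (*zuhih*, *hip*, *ledpuk*); -mu when the stem ends in a voiced consonant (*josiw*, *hog*, *igozud*); -o when the stem ends in a vowel (*fu*, *gi*).
Since the final sound of *satiw* is /w/ (a voiced consonant), it takes -mu, giving *satiwmu*.
Since the final sound of *rehup* is /p/ (a voiceless consonant), it takes -i, giving *rehupi*.
*neu*: final sound = /u/, a vowel → -o → *neuo*.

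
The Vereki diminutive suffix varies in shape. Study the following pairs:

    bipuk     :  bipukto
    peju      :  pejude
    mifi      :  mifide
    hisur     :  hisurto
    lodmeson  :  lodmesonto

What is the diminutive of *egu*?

The suffix is conditioned by the final sound: -to when the stem ends in a consonant (*bipuk*, *hisur*, *lodmeson*); -de when the stem ends in a vowel (*peju*, *mifi*).
Since the final sound of *egu* is /u/ (a vowel), it takes -de, giving *egude*.

egude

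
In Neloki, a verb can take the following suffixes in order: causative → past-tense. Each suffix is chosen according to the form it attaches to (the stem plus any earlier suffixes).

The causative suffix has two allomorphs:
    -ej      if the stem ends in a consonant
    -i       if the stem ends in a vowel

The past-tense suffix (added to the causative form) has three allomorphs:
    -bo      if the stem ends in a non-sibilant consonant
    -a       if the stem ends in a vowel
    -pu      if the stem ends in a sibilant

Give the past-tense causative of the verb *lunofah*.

*lunofah* — final sound /h/ (a consonant) → -ej → *lunofahej*.
The causative form *lunofahej* — final sound /j/ (a non-sibilant consonant) → -bo → *lunofahejbo*.

lunofahejbo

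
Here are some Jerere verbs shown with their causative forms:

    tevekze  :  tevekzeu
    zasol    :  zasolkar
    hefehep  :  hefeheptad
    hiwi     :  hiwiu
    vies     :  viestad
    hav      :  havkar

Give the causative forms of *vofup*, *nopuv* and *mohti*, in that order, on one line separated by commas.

vofuptad, nopuvkar, mohtiu

The alternation tracks the final sound of the stem — -tad when the stem ends in a voiceless consonant (*hefehep*, *vies*); -kar when the stem ends in a voiced consonant (*zasol*, *hav*); -u when the stem ends in a vowel (*tevekze*, *hiwi*).
*vofup* — final sound /p/ (a voiceless consonant) → -tad → *vofuptad*.
Since the final sound of *nopuv* is /v/ (a voiced consonant), it takes -kar, giving *nopuvkar*.
*mohti* — final sound /i/ (a vowel) → -u → *mohtiu*.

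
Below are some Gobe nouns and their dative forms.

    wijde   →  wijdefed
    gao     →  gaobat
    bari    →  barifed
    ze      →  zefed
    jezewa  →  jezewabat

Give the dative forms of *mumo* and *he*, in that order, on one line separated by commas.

mumobat, hefed

Looking at the last vowel of each stem: -fed when the last vowel of the stem is a front vowel (*wijde*, *bari*, *ze*); -bat when the last vowel of the stem is a back vowel (*gao*, *jezewa*).
*mumo*: last vowel = /o/, a back vowel → -bat → *mumobat*.
*he* — last vowel /e/ (a front vowel) → -fed → *hefed*.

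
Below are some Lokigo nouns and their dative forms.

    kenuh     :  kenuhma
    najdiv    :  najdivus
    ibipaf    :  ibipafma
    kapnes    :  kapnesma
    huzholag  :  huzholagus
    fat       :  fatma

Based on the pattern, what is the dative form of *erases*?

erasesma

Looking at the final consonant of each stem: -ma when the stem ends in a voiceless consonant (*kenuh*, *ibipaf*, *kapnes*, *fat*); -us when the stem ends in a voiced consonant (*najdiv*, *huzholag*).
The final consonant of *erases* is /s/, which is voiceless, so the suffix is -ma, giving *erasesma*.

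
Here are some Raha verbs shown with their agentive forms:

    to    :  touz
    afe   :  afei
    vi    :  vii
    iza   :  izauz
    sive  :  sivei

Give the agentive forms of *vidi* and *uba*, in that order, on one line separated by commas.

Looking at the last vowel of each stem: -i when the last vowel of the stem is a front vowel (*afe*, *vi*, *sive*); -uz when the last vowel of the stem is a back vowel (*to*, *iza*).
Since the last vowel of *vidi* is /i/ (a front vowel), it takes -i, giving *vidii*.
Since the last vowel of *uba* is /a/ (a back vowel), it takes -uz, giving *ubauz*.

vidii, ubauz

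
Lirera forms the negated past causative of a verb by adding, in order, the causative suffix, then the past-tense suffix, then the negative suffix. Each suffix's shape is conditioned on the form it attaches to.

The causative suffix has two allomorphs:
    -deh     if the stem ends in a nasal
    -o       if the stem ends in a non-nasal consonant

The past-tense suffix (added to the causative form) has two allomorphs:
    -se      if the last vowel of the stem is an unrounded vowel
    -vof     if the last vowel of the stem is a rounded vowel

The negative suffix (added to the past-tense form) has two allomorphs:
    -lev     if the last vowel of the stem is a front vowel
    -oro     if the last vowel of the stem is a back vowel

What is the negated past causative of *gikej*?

gikejovoforo

*gikej* — final consonant /j/ (non-nasal) → -o → *gikejo*.
The causative form *gikejo*: last vowel = /o/, a rounded vowel → -vof → *gikejovof*.
Since the last vowel of the past-tense form *gikejovof* is /o/ (a back vowel), it takes -oro, giving *gikejovoforo*.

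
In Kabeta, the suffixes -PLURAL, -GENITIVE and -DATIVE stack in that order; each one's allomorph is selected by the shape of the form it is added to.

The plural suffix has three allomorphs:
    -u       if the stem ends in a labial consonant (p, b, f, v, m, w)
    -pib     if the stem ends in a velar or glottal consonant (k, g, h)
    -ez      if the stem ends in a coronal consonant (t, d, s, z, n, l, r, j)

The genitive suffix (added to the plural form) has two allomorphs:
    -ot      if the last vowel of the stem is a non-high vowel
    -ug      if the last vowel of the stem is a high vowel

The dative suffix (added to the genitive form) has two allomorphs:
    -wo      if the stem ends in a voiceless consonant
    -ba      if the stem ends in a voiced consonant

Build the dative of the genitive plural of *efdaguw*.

*efdaguw*: final consonant = /w/, labial → -u → *efdaguwu*.
Since the last vowel of the plural form *efdaguwu* is /u/ (a high vowel), it takes -ug, giving *efdaguwuug*.
The genitive form *efdaguwuug* — final consonant /g/ (voiced) → -ba → *efdaguwuugba*.

efdaguwuugba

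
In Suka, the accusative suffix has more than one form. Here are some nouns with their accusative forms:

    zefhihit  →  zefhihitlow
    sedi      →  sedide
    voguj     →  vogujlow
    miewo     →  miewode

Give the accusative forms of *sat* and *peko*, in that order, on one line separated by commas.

satlow, pekode

The alternation tracks the final sound of the stem — -low when the stem ends in a consonant (*zefhihit*, *voguj*); -de when the stem ends in a vowel (*sedi*, *miewo*).
*sat*: final sound = /t/, a consonant → -low → *satlow*.
Since the final sound of *peko* is /o/ (a vowel), it takes -de, giving *pekode*.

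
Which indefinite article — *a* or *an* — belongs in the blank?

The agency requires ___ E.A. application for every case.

The indefinite article is chosen by the initial *sound* of the following word, not its spelling.
The initialism *E.A.* is read letter by letter; the first letter, E, is pronounced /iː/, which begins with a vowel sound.
So the article is *an*: The agency requires an E.A. application for every case.

an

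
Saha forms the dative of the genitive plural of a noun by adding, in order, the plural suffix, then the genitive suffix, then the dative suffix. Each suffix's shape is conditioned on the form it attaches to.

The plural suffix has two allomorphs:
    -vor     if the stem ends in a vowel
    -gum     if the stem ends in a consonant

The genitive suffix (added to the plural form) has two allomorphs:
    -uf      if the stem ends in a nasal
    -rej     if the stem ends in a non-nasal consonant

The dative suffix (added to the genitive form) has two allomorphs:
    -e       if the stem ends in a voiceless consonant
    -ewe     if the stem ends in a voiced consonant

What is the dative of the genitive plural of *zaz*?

The final sound of *zaz* is /z/, which is a consonant, so the plural suffix is -gum, giving *zazgum*.
The plural form *zazgum*: final consonant = /m/, a nasal → -uf → *zazgumuf*.
The genitive form *zazgumuf*: final consonant = /f/, voiceless → -e → *zazgumufe*.

zazgumufe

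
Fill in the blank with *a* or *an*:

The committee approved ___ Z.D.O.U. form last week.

The indefinite article is chosen by the initial *sound* of the following word, not its spelling.
The initialism *Z.D.O.U.* is read letter by letter; the first letter, Z, is pronounced /ziː/, which begins with a consonant sound.
So the article is *a*: The committee approved a Z.D.O.U. form last week.

a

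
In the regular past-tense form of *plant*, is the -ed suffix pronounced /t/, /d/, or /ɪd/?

/ɪd/

The stem *plant* ends in /t/ or /d/.
The -ed suffix is realized as /ɪd/ after /t, d/; as /t/ after other voiceless consonants; and as /d/ after other voiced sounds.
So -ed on *plant* is pronounced /ɪd/.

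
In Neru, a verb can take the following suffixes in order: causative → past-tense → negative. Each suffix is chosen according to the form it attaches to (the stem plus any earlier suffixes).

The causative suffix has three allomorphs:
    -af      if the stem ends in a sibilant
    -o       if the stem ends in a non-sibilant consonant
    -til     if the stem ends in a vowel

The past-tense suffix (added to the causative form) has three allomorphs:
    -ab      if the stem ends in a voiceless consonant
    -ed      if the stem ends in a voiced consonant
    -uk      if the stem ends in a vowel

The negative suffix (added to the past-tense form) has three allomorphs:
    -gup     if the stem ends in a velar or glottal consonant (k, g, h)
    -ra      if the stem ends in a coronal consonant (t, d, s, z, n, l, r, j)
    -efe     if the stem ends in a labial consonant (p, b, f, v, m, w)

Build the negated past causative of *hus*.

*hus* — final sound /s/ (a sibilant) → -af → *husaf*.
Since the final sound of the causative form *husaf* is /f/ (a voiceless consonant), it takes -ab, giving *husafab*.
Since the final consonant of the past-tense form *husafab* is /b/ (labial), it takes -efe, giving *husafabefe*.

husafabefe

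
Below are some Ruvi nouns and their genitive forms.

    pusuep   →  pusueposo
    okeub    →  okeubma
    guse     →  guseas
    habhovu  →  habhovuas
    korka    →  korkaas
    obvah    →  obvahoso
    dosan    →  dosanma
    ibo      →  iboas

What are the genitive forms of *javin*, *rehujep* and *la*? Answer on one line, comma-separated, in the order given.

javinma, rehujeposo, laas

Looking at the final sound of each stem: -oso when the stem ends in a voiceless consonant (*pusuep*, *obvah*); -ma when the stem ends in a voiced consonant (*okeub*, *dosan*); -as when the stem ends in a vowel (*guse*, *habhovu*, *korka*, *ibo*).
*javin* — final sound /n/ (a voiced consonant) → -ma → *javinma*.
*rehujep*: final sound = /p/, a voiceless consonant → -oso → *rehujeposo*.
*la*: final sound = /a/, a vowel → -as → *laas*.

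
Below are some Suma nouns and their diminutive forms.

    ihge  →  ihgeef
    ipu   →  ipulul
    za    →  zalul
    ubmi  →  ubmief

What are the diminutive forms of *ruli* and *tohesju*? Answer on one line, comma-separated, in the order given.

The suffix is conditioned by the last vowel: -ef when the last vowel of the stem is a front vowel (*ihge*, *ubmi*); -lul when the last vowel of the stem is a back vowel (*ipu*, *za*).
Since the last vowel of *ruli* is /i/ (a front vowel), it takes -ef, giving *rulief*.
Since the last vowel of *tohesju* is /u/ (a back vowel), it takes -lul, giving *tohesjulul*.

rulief, tohesjulul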